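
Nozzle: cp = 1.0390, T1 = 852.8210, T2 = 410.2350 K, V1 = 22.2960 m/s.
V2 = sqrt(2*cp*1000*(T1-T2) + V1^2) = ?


dT = 442.5860 K
2*cp*1000*dT = 919693.7080
V1^2 = 497.1116
V2 = sqrt(920190.8196) = 959.2658 m/s

959.2658 m/s


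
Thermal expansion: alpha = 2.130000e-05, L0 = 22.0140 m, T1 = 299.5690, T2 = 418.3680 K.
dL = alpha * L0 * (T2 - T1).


dT = 118.7990 K
dL = 2.130000e-05 * 22.0140 * 118.7990 = 0.055705 m
L_final = 22.069705 m

dL = 0.055705 m


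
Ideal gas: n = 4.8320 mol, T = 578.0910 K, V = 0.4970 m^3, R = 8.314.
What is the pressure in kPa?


P = nRT/V = 4.8320 * 8.314 * 578.0910 / 0.4970
= 23223.7931 / 0.4970 = 46727.9539 Pa = 46.7280 kPa

46.7280 kPa


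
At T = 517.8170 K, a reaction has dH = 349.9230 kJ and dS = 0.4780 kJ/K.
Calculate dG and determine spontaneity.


T*dS = 517.8170 * 0.4780 = 247.5165 kJ
dG = 349.9230 - 247.5165 = 102.4065 kJ (non-spontaneous)

dG = 102.4065 kJ, non-spontaneous


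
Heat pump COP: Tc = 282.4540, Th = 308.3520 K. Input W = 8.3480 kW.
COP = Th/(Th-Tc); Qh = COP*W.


COP = 308.3520 / 25.8980 = 11.9064
Qh = 11.9064 * 8.3480 = 99.3946 kW

COP = 11.9064, Qh = 99.3946 kW


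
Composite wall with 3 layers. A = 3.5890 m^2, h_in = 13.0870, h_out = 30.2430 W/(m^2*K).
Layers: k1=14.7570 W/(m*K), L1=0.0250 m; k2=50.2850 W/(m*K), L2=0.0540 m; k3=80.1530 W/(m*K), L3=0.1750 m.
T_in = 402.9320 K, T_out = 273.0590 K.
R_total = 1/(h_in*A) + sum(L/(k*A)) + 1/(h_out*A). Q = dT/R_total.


R_conv_in = 1/(13.0870*3.5890) = 0.0213
R_1 = 0.0250/(14.7570*3.5890) = 0.0005
R_2 = 0.0540/(50.2850*3.5890) = 0.0003
R_3 = 0.1750/(80.1530*3.5890) = 0.0006
R_conv_out = 1/(30.2430*3.5890) = 0.0092
R_total = 0.0319 K/W
Q = 129.8730 / 0.0319 = 4073.4092 W

R_total = 0.0319 K/W, Q = 4073.4092 W


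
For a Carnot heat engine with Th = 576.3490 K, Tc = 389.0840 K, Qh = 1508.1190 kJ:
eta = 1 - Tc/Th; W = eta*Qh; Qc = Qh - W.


eta = 1 - 389.0840/576.3490 = 0.3249
W = 0.3249 * 1508.1190 = 490.0120 kJ
Qc = 1508.1190 - 490.0120 = 1018.1070 kJ

eta = 32.4916%, W = 490.0120 kJ, Qc = 1018.1070 kJ


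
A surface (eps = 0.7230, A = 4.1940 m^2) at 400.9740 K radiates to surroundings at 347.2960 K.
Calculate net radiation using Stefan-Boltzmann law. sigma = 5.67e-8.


T^4 = 2.5850e+10
Tsurr^4 = 1.4548e+10
Q = 0.7230 * 5.67e-8 * 4.1940 * 1.1302e+10 = 1943.2125 W

1943.2125 W


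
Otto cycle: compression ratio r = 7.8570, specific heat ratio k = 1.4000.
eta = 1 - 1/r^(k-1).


r^(k-1) = 2.2809
eta = 1 - 1/2.2809 = 0.5616 = 56.1573%

56.1573%


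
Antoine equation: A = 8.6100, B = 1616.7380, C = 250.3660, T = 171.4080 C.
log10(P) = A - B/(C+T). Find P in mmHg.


C+T = 421.7740
B/(C+T) = 3.8332
log10(P) = 8.6100 - 3.8332 = 4.7768
P = 10^4.7768 = 59815.5989 mmHg

59815.5989 mmHg


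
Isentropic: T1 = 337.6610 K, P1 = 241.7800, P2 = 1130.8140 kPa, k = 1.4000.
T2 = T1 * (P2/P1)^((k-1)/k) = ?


(k-1)/k = 0.2857
(P2/P1)^exp = 1.5539
T2 = 337.6610 * 1.5539 = 524.6880 K

524.6880 K


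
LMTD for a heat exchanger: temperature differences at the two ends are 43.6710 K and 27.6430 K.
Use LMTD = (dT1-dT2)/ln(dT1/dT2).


dT1/dT2 = 1.5798
ln(dT1/dT2) = 0.4573
LMTD = 16.0280 / 0.4573 = 35.0483 K

35.0483 K


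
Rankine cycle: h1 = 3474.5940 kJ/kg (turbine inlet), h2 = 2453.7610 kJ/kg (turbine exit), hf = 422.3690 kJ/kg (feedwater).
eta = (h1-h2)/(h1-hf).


W = 1020.8330 kJ/kg
Q_in = 3052.2250 kJ/kg
eta = 0.3345 = 33.4455%

eta = 33.4455%


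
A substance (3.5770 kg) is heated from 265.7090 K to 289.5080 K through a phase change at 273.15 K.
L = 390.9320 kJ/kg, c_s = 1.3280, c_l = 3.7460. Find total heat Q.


Q1 (sensible, solid) = 3.5770 * 1.3280 * 7.4410 = 35.3467 kJ
Q2 (latent) = 3.5770 * 390.9320 = 1398.3638 kJ
Q3 (sensible, liquid) = 3.5770 * 3.7460 * 16.3580 = 219.1881 kJ
Q_total = 1652.8985 kJ

1652.8985 kJ


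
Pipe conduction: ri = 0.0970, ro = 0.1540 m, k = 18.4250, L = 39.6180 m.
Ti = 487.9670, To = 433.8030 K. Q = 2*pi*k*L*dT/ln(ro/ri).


dT = 54.1640 K
ln(ro/ri) = 0.4622
Q = 2*pi*18.4250*39.6180*54.1640 / 0.4622 = 537429.6116 W

537429.6116 W


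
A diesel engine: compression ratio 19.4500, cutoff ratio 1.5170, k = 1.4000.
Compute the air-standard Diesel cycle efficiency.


r^(k-1) = 3.2777
rc^k = 1.7922
eta = 0.6661 = 66.6087%

66.6087%


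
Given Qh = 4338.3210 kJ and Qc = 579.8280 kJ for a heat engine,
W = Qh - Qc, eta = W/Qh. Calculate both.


W = 4338.3210 - 579.8280 = 3758.4930 kJ
eta = 3758.4930 / 4338.3210 = 0.8663 = 86.6347%

W = 3758.4930 kJ, eta = 86.6347%


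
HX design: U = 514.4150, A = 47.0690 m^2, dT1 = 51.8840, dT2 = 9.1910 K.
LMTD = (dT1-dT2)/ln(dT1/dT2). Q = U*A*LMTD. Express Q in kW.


LMTD = 24.6668 K
Q = 514.4150 * 47.0690 * 24.6668 = 597257.9884 W = 597.2580 kW

597.2580 kW


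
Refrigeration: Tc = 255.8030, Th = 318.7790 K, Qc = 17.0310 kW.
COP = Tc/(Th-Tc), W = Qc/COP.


COP = 255.8030 / 62.9760 = 4.0619
W = 17.0310 / 4.0619 = 4.1929 kW

COP = 4.0619, W = 4.1929 kW


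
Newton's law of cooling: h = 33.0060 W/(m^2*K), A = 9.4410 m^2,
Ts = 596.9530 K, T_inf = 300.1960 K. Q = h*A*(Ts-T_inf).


dT = 296.7570 K
Q = 33.0060 * 9.4410 * 296.7570 = 92472.3437 W

92472.3437 W


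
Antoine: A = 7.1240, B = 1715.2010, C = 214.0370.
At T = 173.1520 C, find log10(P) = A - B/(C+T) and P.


C+T = 387.1890
B/(C+T) = 4.4299
log10(P) = 7.1240 - 4.4299 = 2.6941
P = 10^2.6941 = 494.4467 mmHg

494.4467 mmHg


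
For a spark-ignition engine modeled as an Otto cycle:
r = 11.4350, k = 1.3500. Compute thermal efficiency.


r^(k-1) = 2.3463
eta = 1 - 1/2.3463 = 0.5738 = 57.3796%

57.3796%


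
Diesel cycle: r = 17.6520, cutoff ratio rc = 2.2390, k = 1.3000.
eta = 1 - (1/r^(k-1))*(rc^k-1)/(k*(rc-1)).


r^(k-1) = 2.3661
rc^k = 2.8515
eta = 0.5142 = 51.4190%

51.4190%


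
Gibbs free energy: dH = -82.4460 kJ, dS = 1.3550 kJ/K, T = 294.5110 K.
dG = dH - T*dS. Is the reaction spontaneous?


T*dS = 294.5110 * 1.3550 = 399.0624 kJ
dG = -82.4460 - 399.0624 = -481.5084 kJ (spontaneous)

dG = -481.5084 kJ, spontaneous


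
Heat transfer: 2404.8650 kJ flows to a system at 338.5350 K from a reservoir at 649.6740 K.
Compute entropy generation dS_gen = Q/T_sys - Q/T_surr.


dS_sys = 2404.8650/338.5350 = 7.1037 kJ/K
dS_surr = -2404.8650/649.6740 = -3.7016 kJ/K
dS_gen = 7.1037 - 3.7016 = 3.4021 kJ/K (irreversible)

dS_gen = 3.4021 kJ/K, irreversible


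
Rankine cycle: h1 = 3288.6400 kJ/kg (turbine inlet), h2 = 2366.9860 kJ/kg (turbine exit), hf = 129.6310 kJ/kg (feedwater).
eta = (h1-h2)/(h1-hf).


W = 921.6540 kJ/kg
Q_in = 3159.0090 kJ/kg
eta = 0.2918 = 29.1754%

eta = 29.1754%


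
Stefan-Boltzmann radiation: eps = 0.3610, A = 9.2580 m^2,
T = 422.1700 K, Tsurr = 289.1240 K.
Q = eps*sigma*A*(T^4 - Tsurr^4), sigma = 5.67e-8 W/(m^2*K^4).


T^4 = 3.1765e+10
Tsurr^4 = 6.9877e+09
Q = 0.3610 * 5.67e-8 * 9.2580 * 2.4777e+10 = 4695.2806 W

4695.2806 W


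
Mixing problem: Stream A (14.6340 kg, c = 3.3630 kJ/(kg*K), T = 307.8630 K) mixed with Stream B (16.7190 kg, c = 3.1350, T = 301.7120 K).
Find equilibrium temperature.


num = 30965.1658
den = 101.6282
Tf = 304.6907 K

304.6907 K


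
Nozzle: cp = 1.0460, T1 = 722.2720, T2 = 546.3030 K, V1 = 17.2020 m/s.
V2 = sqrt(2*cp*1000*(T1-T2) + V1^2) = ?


dT = 175.9690 K
2*cp*1000*dT = 368127.1480
V1^2 = 295.9088
V2 = sqrt(368423.0568) = 606.9786 m/s

606.9786 m/s


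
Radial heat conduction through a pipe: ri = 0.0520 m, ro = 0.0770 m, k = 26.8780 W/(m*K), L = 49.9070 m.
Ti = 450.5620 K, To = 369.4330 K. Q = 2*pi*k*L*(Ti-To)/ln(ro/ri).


dT = 81.1290 K
ln(ro/ri) = 0.3926
Q = 2*pi*26.8780*49.9070*81.1290 / 0.3926 = 1741832.8464 W

1741832.8464 W


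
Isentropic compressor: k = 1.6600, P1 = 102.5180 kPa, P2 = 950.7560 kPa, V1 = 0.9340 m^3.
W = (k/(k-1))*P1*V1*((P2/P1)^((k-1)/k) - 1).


(k-1)/k = 0.3976
(P2/P1)^exp = 2.4242
W = 2.5152 * 102.5180 * 0.9340 * (2.4242 - 1) = 343.0018 kJ

343.0018 kJ


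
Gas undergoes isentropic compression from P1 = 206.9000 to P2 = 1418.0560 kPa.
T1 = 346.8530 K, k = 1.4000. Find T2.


(k-1)/k = 0.2857
(P2/P1)^exp = 1.7332
T2 = 346.8530 * 1.7332 = 601.1508 K

601.1508 K


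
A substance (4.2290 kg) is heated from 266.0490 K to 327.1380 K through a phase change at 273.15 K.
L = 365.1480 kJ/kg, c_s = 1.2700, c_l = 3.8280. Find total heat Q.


Q1 (sensible, solid) = 4.2290 * 1.2700 * 7.1010 = 38.1383 kJ
Q2 (latent) = 4.2290 * 365.1480 = 1544.2109 kJ
Q3 (sensible, liquid) = 4.2290 * 3.8280 * 53.9880 = 873.9908 kJ
Q_total = 2456.3399 kJ

2456.3399 kJ


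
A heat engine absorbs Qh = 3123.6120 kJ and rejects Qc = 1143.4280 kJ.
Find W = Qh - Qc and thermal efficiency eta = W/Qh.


W = 3123.6120 - 1143.4280 = 1980.1840 kJ
eta = 1980.1840 / 3123.6120 = 0.6339 = 63.3940%

W = 1980.1840 kJ, eta = 63.3940%


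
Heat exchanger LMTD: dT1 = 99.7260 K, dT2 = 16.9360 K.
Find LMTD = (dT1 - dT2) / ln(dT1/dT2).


dT1/dT2 = 5.8884
ln(dT1/dT2) = 1.7730
LMTD = 82.7900 / 1.7730 = 46.6953 K

46.6953 K


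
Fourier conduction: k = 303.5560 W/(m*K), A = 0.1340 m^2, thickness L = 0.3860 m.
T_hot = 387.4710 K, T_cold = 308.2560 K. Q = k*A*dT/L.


dT = 79.2150 K
Q = 303.5560 * 0.1340 * 79.2150 / 0.3860 = 8347.6406 W

8347.6406 W


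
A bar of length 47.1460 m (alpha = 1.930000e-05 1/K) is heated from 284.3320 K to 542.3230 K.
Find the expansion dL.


dT = 257.9910 K
dL = 1.930000e-05 * 47.1460 * 257.9910 = 0.234751 m
L_final = 47.380751 m

dL = 0.234751 m


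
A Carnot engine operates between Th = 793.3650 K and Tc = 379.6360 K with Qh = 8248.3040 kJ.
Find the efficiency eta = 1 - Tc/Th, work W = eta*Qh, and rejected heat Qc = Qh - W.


eta = 1 - 379.6360/793.3650 = 0.5215
W = 0.5215 * 8248.3040 = 4301.3778 kJ
Qc = 8248.3040 - 4301.3778 = 3946.9262 kJ

eta = 52.1486%, W = 4301.3778 kJ, Qc = 3946.9262 kJ


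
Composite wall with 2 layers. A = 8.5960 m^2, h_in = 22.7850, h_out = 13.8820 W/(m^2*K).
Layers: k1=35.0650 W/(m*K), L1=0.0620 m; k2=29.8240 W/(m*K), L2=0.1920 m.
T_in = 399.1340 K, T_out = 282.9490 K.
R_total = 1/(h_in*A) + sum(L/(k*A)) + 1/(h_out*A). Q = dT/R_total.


R_conv_in = 1/(22.7850*8.5960) = 0.0051
R_1 = 0.0620/(35.0650*8.5960) = 0.0002
R_2 = 0.1920/(29.8240*8.5960) = 0.0007
R_conv_out = 1/(13.8820*8.5960) = 0.0084
R_total = 0.0144 K/W
Q = 116.1850 / 0.0144 = 8045.7982 W

R_total = 0.0144 K/W, Q = 8045.7982 W


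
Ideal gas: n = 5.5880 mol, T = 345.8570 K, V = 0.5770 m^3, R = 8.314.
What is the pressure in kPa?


P = nRT/V = 5.5880 * 8.314 * 345.8570 / 0.5770
= 16068.0431 / 0.5770 = 27847.5617 Pa = 27.8476 kPa

27.8476 kPa


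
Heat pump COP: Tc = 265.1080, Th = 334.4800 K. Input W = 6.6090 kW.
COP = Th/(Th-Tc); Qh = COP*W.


COP = 334.4800 / 69.3720 = 4.8215
Qh = 4.8215 * 6.6090 = 31.8656 kW

COP = 4.8215, Qh = 31.8656 kW


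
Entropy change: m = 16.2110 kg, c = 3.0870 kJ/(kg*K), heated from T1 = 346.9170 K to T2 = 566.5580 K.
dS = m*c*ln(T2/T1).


T2/T1 = 1.6331
ln(T2/T1) = 0.4905
dS = 16.2110 * 3.0870 * 0.4905 = 24.5460 kJ/K

24.5460 kJ/K


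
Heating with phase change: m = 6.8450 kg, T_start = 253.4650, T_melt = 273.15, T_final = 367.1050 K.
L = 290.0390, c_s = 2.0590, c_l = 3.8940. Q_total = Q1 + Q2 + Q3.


Q1 (sensible, solid) = 6.8450 * 2.0590 * 19.6850 = 277.4375 kJ
Q2 (latent) = 6.8450 * 290.0390 = 1985.3170 kJ
Q3 (sensible, liquid) = 6.8450 * 3.8940 * 93.9550 = 2504.3170 kJ
Q_total = 4767.0715 kJ

4767.0715 kJ


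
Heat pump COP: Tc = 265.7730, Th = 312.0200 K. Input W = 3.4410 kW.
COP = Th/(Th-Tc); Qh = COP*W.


COP = 312.0200 / 46.2470 = 6.7468
Qh = 6.7468 * 3.4410 = 23.2158 kW

COP = 6.7468, Qh = 23.2158 kW


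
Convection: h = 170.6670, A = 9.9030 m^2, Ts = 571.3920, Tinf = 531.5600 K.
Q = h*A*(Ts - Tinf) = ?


dT = 39.8320 K
Q = 170.6670 * 9.9030 * 39.8320 = 67320.6727 W

67320.6727 W


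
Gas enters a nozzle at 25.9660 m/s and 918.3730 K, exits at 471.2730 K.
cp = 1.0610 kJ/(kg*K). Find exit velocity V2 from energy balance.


dT = 447.1000 K
2*cp*1000*dT = 948746.2000
V1^2 = 674.2332
V2 = sqrt(949420.4332) = 974.3821 m/s

974.3821 m/s


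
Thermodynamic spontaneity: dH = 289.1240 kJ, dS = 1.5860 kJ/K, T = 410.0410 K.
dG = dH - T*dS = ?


T*dS = 410.0410 * 1.5860 = 650.3250 kJ
dG = 289.1240 - 650.3250 = -361.2010 kJ (spontaneous)

dG = -361.2010 kJ, spontaneous


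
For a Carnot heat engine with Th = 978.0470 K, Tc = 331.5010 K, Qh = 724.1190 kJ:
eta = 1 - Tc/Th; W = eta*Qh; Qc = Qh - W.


eta = 1 - 331.5010/978.0470 = 0.6611
W = 0.6611 * 724.1190 = 478.6848 kJ
Qc = 724.1190 - 478.6848 = 245.4342 kJ

eta = 66.1058%, W = 478.6848 kJ, Qc = 245.4342 kJ


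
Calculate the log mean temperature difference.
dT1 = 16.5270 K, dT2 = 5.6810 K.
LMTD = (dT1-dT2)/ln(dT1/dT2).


dT1/dT2 = 2.9092
ln(dT1/dT2) = 1.0679
LMTD = 10.8460 / 1.0679 = 10.1567 K

10.1567 K


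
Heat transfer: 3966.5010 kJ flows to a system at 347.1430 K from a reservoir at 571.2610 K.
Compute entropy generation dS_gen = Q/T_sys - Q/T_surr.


dS_sys = 3966.5010/347.1430 = 11.4261 kJ/K
dS_surr = -3966.5010/571.2610 = -6.9434 kJ/K
dS_gen = 11.4261 - 6.9434 = 4.4827 kJ/K (irreversible)

dS_gen = 4.4827 kJ/K, irreversible


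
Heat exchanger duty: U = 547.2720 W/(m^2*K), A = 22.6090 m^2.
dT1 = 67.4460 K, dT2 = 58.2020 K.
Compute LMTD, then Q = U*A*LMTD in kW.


LMTD = 62.7105 K
Q = 547.2720 * 22.6090 * 62.7105 = 775933.9677 W = 775.9340 kW

775.9340 kW


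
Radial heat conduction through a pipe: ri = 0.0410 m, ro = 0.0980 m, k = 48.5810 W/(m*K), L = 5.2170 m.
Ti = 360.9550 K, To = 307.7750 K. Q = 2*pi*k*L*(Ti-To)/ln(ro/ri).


dT = 53.1800 K
ln(ro/ri) = 0.8714
Q = 2*pi*48.5810*5.2170*53.1800 / 0.8714 = 97185.2194 W

97185.2194 W


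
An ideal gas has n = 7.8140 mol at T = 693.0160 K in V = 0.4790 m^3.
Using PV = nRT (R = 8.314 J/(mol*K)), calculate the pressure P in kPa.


P = nRT/V = 7.8140 * 8.314 * 693.0160 / 0.4790
= 45022.1975 / 0.4790 = 93992.0615 Pa = 93.9921 kPa

93.9921 kPa


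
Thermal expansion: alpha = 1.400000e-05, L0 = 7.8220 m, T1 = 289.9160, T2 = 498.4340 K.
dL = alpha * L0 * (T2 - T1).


dT = 208.5180 K
dL = 1.400000e-05 * 7.8220 * 208.5180 = 0.022834 m
L_final = 7.844834 m

dL = 0.022834 m


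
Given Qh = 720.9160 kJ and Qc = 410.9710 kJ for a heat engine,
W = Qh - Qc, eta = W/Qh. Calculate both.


W = 720.9160 - 410.9710 = 309.9450 kJ
eta = 309.9450 / 720.9160 = 0.4299 = 42.9932%

W = 309.9450 kJ, eta = 42.9932%


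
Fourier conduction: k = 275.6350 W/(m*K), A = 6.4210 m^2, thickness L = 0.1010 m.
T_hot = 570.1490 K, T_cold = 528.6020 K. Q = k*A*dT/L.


dT = 41.5470 K
Q = 275.6350 * 6.4210 * 41.5470 / 0.1010 = 728040.1481 W

728040.1481 W


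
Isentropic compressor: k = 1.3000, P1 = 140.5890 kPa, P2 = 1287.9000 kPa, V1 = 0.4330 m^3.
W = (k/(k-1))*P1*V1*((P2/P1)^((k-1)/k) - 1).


(k-1)/k = 0.2308
(P2/P1)^exp = 1.6672
W = 4.3333 * 140.5890 * 0.4330 * (1.6672 - 1) = 175.9982 kJ

175.9982 kJ


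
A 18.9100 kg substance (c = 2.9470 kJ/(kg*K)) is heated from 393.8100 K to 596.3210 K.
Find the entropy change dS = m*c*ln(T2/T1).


T2/T1 = 1.5142
ln(T2/T1) = 0.4149
dS = 18.9100 * 2.9470 * 0.4149 = 23.1220 kJ/K

23.1220 kJ/K


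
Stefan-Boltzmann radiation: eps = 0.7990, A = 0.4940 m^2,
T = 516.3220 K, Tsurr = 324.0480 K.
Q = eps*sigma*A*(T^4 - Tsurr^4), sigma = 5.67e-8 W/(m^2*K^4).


T^4 = 7.1069e+10
Tsurr^4 = 1.1026e+10
Q = 0.7990 * 5.67e-8 * 0.4940 * 6.0043e+10 = 1343.7496 W

1343.7496 W


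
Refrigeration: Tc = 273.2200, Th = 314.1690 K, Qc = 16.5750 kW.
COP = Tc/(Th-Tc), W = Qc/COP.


COP = 273.2200 / 40.9490 = 6.6722
W = 16.5750 / 6.6722 = 2.4842 kW

COP = 6.6722, W = 2.4842 kW


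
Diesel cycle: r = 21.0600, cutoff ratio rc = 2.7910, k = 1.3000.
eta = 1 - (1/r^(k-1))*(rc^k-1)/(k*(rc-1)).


r^(k-1) = 2.4948
rc^k = 3.7974
eta = 0.5184 = 51.8407%

51.8407%


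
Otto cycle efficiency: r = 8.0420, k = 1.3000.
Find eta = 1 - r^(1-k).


r^(k-1) = 1.8690
eta = 1 - 1/1.8690 = 0.4650 = 46.4954%

46.4954%


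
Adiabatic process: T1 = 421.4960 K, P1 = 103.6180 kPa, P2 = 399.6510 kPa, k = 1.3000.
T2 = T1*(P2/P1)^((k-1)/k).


(k-1)/k = 0.2308
(P2/P1)^exp = 1.3655
T2 = 421.4960 * 1.3655 = 575.5472 K

575.5472 K


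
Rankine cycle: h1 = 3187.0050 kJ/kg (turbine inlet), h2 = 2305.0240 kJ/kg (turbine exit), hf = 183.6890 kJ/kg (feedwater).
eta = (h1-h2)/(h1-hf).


W = 881.9810 kJ/kg
Q_in = 3003.3160 kJ/kg
eta = 0.2937 = 29.3669%

eta = 29.3669%


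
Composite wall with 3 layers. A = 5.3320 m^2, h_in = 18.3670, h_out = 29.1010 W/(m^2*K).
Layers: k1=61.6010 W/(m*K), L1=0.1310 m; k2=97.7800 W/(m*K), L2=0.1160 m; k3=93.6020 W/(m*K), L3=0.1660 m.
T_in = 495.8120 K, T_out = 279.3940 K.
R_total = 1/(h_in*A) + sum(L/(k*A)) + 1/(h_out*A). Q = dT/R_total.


R_conv_in = 1/(18.3670*5.3320) = 0.0102
R_1 = 0.1310/(61.6010*5.3320) = 0.0004
R_2 = 0.1160/(97.7800*5.3320) = 0.0002
R_3 = 0.1660/(93.6020*5.3320) = 0.0003
R_conv_out = 1/(29.1010*5.3320) = 0.0064
R_total = 0.0176 K/W
Q = 216.4180 / 0.0176 = 12289.7007 W

R_total = 0.0176 K/W, Q = 12289.7007 W


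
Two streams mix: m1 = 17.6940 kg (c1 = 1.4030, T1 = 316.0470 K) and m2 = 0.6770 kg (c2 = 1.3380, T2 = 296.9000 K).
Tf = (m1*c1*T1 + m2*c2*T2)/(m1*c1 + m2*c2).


num = 8114.7060
den = 25.7305
Tf = 315.3729 K

315.3729 K


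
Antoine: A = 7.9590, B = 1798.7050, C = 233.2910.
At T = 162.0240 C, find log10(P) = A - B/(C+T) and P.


C+T = 395.3150
B/(C+T) = 4.5501
log10(P) = 7.9590 - 4.5501 = 3.4089
P = 10^3.4089 = 2564.1592 mmHg

2564.1592 mmHg


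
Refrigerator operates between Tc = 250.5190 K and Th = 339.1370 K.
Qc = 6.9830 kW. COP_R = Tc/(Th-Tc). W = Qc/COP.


COP = 250.5190 / 88.6180 = 2.8270
W = 6.9830 / 2.8270 = 2.4701 kW

COP = 2.8270, W = 2.4701 kW


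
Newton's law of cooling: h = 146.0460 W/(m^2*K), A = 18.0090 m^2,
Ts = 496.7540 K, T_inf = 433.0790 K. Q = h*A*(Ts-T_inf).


dT = 63.6750 K
Q = 146.0460 * 18.0090 * 63.6750 = 167474.3182 W

167474.3182 W


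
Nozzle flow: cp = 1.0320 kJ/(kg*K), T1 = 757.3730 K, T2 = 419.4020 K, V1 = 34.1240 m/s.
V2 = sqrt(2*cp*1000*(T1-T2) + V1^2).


dT = 337.9710 K
2*cp*1000*dT = 697572.1440
V1^2 = 1164.4474
V2 = sqrt(698736.5914) = 835.9047 m/s

835.9047 m/s


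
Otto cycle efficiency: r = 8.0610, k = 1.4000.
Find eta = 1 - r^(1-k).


r^(k-1) = 2.3044
eta = 1 - 1/2.3044 = 0.5660 = 56.6045%

56.6045%


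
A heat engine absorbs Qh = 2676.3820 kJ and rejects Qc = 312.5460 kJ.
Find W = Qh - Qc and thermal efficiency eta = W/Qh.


W = 2676.3820 - 312.5460 = 2363.8360 kJ
eta = 2363.8360 / 2676.3820 = 0.8832 = 88.3221%

W = 2363.8360 kJ, eta = 88.3221%


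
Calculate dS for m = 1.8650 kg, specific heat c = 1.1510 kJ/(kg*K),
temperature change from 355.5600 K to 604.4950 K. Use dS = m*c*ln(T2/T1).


T2/T1 = 1.7001
ln(T2/T1) = 0.5307
dS = 1.8650 * 1.1510 * 0.5307 = 1.1392 kJ/K

1.1392 kJ/K


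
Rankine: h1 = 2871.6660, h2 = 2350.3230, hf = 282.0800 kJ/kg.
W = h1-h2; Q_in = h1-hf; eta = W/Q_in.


W = 521.3430 kJ/kg
Q_in = 2589.5860 kJ/kg
eta = 0.2013 = 20.1323%

eta = 20.1323%


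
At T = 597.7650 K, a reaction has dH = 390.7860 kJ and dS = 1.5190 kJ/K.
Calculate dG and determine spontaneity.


T*dS = 597.7650 * 1.5190 = 908.0050 kJ
dG = 390.7860 - 908.0050 = -517.2190 kJ (spontaneous)

dG = -517.2190 kJ, spontaneous


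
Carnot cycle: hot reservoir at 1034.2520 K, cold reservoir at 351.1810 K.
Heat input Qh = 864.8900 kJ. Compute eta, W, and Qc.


eta = 1 - 351.1810/1034.2520 = 0.6604
W = 0.6604 * 864.8900 = 571.2160 kJ
Qc = 864.8900 - 571.2160 = 293.6740 kJ

eta = 66.0449%, W = 571.2160 kJ, Qc = 293.6740 kJ


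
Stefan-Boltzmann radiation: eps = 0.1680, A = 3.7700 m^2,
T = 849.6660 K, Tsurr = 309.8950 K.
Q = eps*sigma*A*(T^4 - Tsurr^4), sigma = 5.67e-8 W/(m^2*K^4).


T^4 = 5.2119e+11
Tsurr^4 = 9.2227e+09
Q = 0.1680 * 5.67e-8 * 3.7700 * 5.1196e+11 = 18385.3855 W

18385.3855 W


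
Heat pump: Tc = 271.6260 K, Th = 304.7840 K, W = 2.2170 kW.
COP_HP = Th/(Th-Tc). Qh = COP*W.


COP = 304.7840 / 33.1580 = 9.1919
Qh = 9.1919 * 2.2170 = 20.3784 kW

COP = 9.1919, Qh = 20.3784 kW


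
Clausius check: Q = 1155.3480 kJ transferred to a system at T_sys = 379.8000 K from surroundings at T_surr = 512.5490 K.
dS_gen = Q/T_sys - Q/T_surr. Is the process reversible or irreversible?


dS_sys = 1155.3480/379.8000 = 3.0420 kJ/K
dS_surr = -1155.3480/512.5490 = -2.2541 kJ/K
dS_gen = 3.0420 - 2.2541 = 0.7879 kJ/K (irreversible)

dS_gen = 0.7879 kJ/K, irreversible


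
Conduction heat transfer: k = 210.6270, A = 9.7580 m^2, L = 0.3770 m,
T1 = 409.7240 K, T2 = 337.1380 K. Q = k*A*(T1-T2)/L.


dT = 72.5860 K
Q = 210.6270 * 9.7580 * 72.5860 / 0.3770 = 395718.5144 W

395718.5144 W


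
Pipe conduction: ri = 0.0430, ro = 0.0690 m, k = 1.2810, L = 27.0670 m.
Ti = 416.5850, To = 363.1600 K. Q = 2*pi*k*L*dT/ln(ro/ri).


dT = 53.4250 K
ln(ro/ri) = 0.4729
Q = 2*pi*1.2810*27.0670*53.4250 / 0.4729 = 24611.5219 W

24611.5219 W


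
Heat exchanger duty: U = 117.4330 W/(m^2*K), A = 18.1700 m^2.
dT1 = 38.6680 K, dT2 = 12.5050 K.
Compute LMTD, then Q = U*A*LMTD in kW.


LMTD = 23.1760 K
Q = 117.4330 * 18.1700 * 23.1760 = 49451.9448 W = 49.4519 kW

49.4519 kW


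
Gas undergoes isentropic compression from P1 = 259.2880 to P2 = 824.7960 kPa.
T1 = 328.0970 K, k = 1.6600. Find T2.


(k-1)/k = 0.3976
(P2/P1)^exp = 1.5842
T2 = 328.0970 * 1.5842 = 519.7768 K

519.7768 K


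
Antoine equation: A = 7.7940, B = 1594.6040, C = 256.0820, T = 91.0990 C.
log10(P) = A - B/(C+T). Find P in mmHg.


C+T = 347.1810
B/(C+T) = 4.5930
log10(P) = 7.7940 - 4.5930 = 3.2010
P = 10^3.2010 = 1588.5292 mmHg

1588.5292 mmHg


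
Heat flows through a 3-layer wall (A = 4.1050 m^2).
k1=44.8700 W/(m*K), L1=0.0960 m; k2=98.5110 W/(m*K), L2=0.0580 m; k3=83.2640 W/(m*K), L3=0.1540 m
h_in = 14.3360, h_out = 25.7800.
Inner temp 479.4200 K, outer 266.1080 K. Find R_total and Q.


R_conv_in = 1/(14.3360*4.1050) = 0.0170
R_1 = 0.0960/(44.8700*4.1050) = 0.0005
R_2 = 0.0580/(98.5110*4.1050) = 0.0001
R_3 = 0.1540/(83.2640*4.1050) = 0.0005
R_conv_out = 1/(25.7800*4.1050) = 0.0094
R_total = 0.0276 K/W
Q = 213.3120 / 0.0276 = 7740.7173 W

R_total = 0.0276 K/W, Q = 7740.7173 W


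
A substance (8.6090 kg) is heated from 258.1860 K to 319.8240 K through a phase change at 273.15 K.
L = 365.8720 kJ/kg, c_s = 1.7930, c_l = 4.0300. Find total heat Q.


Q1 (sensible, solid) = 8.6090 * 1.7930 * 14.9640 = 230.9834 kJ
Q2 (latent) = 8.6090 * 365.8720 = 3149.7920 kJ
Q3 (sensible, liquid) = 8.6090 * 4.0300 * 46.6740 = 1619.3204 kJ
Q_total = 5000.0958 kJ

5000.0958 kJ


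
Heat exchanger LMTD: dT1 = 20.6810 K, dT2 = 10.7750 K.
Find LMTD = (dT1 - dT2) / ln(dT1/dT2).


dT1/dT2 = 1.9194
ln(dT1/dT2) = 0.6520
LMTD = 9.9060 / 0.6520 = 15.1936 K

15.1936 K


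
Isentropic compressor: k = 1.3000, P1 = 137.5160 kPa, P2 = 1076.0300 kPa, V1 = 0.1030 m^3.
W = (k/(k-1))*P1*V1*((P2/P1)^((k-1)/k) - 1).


(k-1)/k = 0.2308
(P2/P1)^exp = 1.6076
W = 4.3333 * 137.5160 * 0.1030 * (1.6076 - 1) = 37.2950 kJ

37.2950 kJ


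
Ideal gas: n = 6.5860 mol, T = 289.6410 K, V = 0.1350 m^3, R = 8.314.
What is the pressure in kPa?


P = nRT/V = 6.5860 * 8.314 * 289.6410 / 0.1350
= 15859.5838 / 0.1350 = 117478.3982 Pa = 117.4784 kPa

117.4784 kPa


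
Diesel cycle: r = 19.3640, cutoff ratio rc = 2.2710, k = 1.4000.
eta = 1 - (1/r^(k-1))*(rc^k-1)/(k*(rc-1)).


r^(k-1) = 3.2719
rc^k = 3.1529
eta = 0.6302 = 63.0220%

63.0220%


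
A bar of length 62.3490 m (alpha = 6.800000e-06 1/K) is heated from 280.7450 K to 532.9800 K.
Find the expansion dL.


dT = 252.2350 K
dL = 6.800000e-06 * 62.3490 * 252.2350 = 0.106941 m
L_final = 62.455941 m

dL = 0.106941 m


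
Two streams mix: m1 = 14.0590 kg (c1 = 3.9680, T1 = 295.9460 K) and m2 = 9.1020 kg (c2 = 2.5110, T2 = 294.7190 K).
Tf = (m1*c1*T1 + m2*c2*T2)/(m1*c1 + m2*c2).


num = 23245.5154
den = 78.6412
Tf = 295.5894 K

295.5894 K


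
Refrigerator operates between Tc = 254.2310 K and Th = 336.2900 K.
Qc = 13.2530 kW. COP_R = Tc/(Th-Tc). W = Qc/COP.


COP = 254.2310 / 82.0590 = 3.0981
W = 13.2530 / 3.0981 = 4.2777 kW

COP = 3.0981, W = 4.2777 kW


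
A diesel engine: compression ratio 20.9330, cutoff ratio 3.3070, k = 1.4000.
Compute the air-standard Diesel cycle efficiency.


r^(k-1) = 3.3755
rc^k = 5.3359
eta = 0.6023 = 60.2286%

60.2286%


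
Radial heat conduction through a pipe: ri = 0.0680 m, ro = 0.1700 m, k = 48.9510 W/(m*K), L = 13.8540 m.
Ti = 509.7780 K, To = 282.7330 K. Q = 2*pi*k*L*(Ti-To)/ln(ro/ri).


dT = 227.0450 K
ln(ro/ri) = 0.9163
Q = 2*pi*48.9510*13.8540*227.0450 / 0.9163 = 1055833.0892 W

1055833.0892 W


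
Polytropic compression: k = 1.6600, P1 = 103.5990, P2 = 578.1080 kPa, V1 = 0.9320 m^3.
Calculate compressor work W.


(k-1)/k = 0.3976
(P2/P1)^exp = 1.9809
W = 2.5152 * 103.5990 * 0.9320 * (1.9809 - 1) = 238.2098 kJ

238.2098 kJ


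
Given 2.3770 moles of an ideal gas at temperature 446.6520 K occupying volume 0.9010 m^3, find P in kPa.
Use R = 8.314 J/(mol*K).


P = nRT/V = 2.3770 * 8.314 * 446.6520 / 0.9010
= 8826.9057 / 0.9010 = 9796.7876 Pa = 9.7968 kPa

9.7968 kPa


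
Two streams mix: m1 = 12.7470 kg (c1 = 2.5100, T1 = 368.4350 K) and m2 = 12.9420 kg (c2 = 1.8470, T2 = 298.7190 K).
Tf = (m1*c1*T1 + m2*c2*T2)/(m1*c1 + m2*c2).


num = 18928.6081
den = 55.8988
Tf = 338.6225 K

338.6225 K


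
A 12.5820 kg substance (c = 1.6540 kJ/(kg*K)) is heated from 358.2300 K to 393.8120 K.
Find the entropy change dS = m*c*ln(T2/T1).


T2/T1 = 1.0993
ln(T2/T1) = 0.0947
dS = 12.5820 * 1.6540 * 0.0947 = 1.9707 kJ/K

1.9707 kJ/K


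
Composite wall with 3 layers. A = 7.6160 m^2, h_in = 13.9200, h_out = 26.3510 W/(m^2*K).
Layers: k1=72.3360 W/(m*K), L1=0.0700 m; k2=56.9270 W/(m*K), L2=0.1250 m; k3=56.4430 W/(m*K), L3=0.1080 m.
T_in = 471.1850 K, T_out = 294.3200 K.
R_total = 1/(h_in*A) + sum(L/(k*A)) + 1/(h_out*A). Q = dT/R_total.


R_conv_in = 1/(13.9200*7.6160) = 0.0094
R_1 = 0.0700/(72.3360*7.6160) = 0.0001
R_2 = 0.1250/(56.9270*7.6160) = 0.0003
R_3 = 0.1080/(56.4430*7.6160) = 0.0003
R_conv_out = 1/(26.3510*7.6160) = 0.0050
R_total = 0.0151 K/W
Q = 176.8650 / 0.0151 = 11726.8187 W

R_total = 0.0151 K/W, Q = 11726.8187 W


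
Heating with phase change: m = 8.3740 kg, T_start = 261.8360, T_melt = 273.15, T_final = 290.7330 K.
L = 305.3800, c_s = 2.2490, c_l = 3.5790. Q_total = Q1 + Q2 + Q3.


Q1 (sensible, solid) = 8.3740 * 2.2490 * 11.3140 = 213.0780 kJ
Q2 (latent) = 8.3740 * 305.3800 = 2557.2521 kJ
Q3 (sensible, liquid) = 8.3740 * 3.5790 * 17.5830 = 526.9721 kJ
Q_total = 3297.3022 kJ

3297.3022 kJ


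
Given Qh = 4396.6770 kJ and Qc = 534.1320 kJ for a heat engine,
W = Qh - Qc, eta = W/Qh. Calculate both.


W = 4396.6770 - 534.1320 = 3862.5450 kJ
eta = 3862.5450 / 4396.6770 = 0.8785 = 87.8515%

W = 3862.5450 kJ, eta = 87.8515%


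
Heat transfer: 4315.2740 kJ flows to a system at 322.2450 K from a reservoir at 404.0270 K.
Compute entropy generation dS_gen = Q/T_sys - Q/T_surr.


dS_sys = 4315.2740/322.2450 = 13.3913 kJ/K
dS_surr = -4315.2740/404.0270 = -10.6807 kJ/K
dS_gen = 13.3913 - 10.6807 = 2.7106 kJ/K (irreversible)

dS_gen = 2.7106 kJ/K, irreversible


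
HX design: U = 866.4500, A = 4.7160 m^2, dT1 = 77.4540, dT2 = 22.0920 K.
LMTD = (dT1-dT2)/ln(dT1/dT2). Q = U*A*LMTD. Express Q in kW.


LMTD = 44.1318 K
Q = 866.4500 * 4.7160 * 44.1318 = 180330.5294 W = 180.3305 kW

180.3305 kW


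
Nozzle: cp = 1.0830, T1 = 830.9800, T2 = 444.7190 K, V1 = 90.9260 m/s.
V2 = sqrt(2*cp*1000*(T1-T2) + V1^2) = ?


dT = 386.2610 K
2*cp*1000*dT = 836641.3260
V1^2 = 8267.5375
V2 = sqrt(844908.8635) = 919.1892 m/s

919.1892 m/s


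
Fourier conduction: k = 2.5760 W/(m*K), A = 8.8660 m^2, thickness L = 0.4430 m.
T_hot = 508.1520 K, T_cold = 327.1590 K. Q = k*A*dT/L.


dT = 180.9930 K
Q = 2.5760 * 8.8660 * 180.9930 / 0.4430 = 9331.0741 W

9331.0741 W


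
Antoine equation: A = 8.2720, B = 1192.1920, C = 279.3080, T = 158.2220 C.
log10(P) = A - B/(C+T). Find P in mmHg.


C+T = 437.5300
B/(C+T) = 2.7248
log10(P) = 8.2720 - 2.7248 = 5.5472
P = 10^5.5472 = 352514.1540 mmHg

352514.1540 mmHg


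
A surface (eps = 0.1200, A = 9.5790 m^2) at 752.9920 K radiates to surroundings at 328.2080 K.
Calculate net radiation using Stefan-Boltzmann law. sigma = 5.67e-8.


T^4 = 3.2149e+11
Tsurr^4 = 1.1604e+10
Q = 0.1200 * 5.67e-8 * 9.5790 * 3.0988e+11 = 20196.7088 W

20196.7088 W


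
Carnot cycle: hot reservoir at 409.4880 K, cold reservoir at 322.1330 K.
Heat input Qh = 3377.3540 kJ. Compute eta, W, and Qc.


eta = 1 - 322.1330/409.4880 = 0.2133
W = 0.2133 * 3377.3540 = 720.4821 kJ
Qc = 3377.3540 - 720.4821 = 2656.8719 kJ

eta = 21.3327%, W = 720.4821 kJ, Qc = 2656.8719 kJ


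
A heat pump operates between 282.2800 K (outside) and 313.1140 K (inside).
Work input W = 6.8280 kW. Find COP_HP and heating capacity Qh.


COP = 313.1140 / 30.8340 = 10.1548
Qh = 10.1548 * 6.8280 = 69.3372 kW

COP = 10.1548, Qh = 69.3372 kW


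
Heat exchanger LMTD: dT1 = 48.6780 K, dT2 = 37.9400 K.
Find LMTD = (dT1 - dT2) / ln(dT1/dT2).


dT1/dT2 = 1.2830
ln(dT1/dT2) = 0.2492
LMTD = 10.7380 / 0.2492 = 43.0862 K

43.0862 K


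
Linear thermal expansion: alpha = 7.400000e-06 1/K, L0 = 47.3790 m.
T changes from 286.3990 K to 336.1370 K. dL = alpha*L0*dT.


dT = 49.7380 K
dL = 7.400000e-06 * 47.3790 * 49.7380 = 0.017438 m
L_final = 47.396438 m

dL = 0.017438 m


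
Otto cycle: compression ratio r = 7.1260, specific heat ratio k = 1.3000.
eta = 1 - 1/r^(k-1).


r^(k-1) = 1.8024
eta = 1 - 1/1.8024 = 0.4452 = 44.5187%

44.5187%


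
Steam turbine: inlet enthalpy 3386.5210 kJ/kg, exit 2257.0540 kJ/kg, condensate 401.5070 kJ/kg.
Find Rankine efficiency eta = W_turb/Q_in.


W = 1129.4670 kJ/kg
Q_in = 2985.0140 kJ/kg
eta = 0.3784 = 37.8379%

eta = 37.8379%


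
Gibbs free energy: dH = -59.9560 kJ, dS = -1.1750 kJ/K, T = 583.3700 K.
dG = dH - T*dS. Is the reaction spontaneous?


T*dS = 583.3700 * -1.1750 = -685.4597 kJ
dG = -59.9560 + 685.4597 = 625.5037 kJ (non-spontaneous)

dG = 625.5037 kJ, non-spontaneous


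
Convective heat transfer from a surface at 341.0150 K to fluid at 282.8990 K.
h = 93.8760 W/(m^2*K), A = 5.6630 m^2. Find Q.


dT = 58.1160 K
Q = 93.8760 * 5.6630 * 58.1160 = 30895.6156 W

30895.6156 W


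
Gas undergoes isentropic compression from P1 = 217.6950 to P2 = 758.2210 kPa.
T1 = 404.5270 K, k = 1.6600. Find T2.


(k-1)/k = 0.3976
(P2/P1)^exp = 1.6424
T2 = 404.5270 * 1.6424 = 664.3861 K

664.3861 K


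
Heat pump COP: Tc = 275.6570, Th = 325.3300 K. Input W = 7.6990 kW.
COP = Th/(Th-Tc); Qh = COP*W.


COP = 325.3300 / 49.6730 = 6.5494
Qh = 6.5494 * 7.6990 = 50.4241 kW

COP = 6.5494, Qh = 50.4241 kW


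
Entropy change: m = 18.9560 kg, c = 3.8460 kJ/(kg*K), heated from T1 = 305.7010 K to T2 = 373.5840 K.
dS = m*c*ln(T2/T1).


T2/T1 = 1.2221
ln(T2/T1) = 0.2005
dS = 18.9560 * 3.8460 * 0.2005 = 14.6200 kJ/K

14.6200 kJ/K


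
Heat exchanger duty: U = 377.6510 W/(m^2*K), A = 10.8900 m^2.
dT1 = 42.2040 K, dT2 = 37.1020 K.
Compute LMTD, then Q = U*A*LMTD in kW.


LMTD = 39.5982 K
Q = 377.6510 * 10.8900 * 39.5982 = 162852.4688 W = 162.8525 kW

162.8525 kW


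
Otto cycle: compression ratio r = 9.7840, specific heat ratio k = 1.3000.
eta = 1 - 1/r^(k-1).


r^(k-1) = 1.9822
eta = 1 - 1/1.9822 = 0.4955 = 49.5519%

49.5519%


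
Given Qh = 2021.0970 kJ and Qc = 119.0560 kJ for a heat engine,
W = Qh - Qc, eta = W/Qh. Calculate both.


W = 2021.0970 - 119.0560 = 1902.0410 kJ
eta = 1902.0410 / 2021.0970 = 0.9411 = 94.1093%

W = 1902.0410 kJ, eta = 94.1093%


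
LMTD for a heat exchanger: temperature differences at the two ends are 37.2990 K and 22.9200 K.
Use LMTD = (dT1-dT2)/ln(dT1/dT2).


dT1/dT2 = 1.6274
ln(dT1/dT2) = 0.4870
LMTD = 14.3790 / 0.4870 = 29.5283 K

29.5283 K


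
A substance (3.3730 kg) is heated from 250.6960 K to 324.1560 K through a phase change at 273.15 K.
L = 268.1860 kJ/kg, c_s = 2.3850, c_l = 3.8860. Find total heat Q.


Q1 (sensible, solid) = 3.3730 * 2.3850 * 22.4540 = 180.6336 kJ
Q2 (latent) = 3.3730 * 268.1860 = 904.5914 kJ
Q3 (sensible, liquid) = 3.3730 * 3.8860 * 51.0060 = 668.5600 kJ
Q_total = 1753.7850 kJ

1753.7850 kJ


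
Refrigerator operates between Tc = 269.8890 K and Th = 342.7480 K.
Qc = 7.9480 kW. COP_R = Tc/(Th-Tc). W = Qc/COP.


COP = 269.8890 / 72.8590 = 3.7043
W = 7.9480 / 3.7043 = 2.1456 kW

COP = 3.7043, W = 2.1456 kW


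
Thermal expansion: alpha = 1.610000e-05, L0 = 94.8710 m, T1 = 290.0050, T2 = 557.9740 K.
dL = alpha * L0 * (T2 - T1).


dT = 267.9690 K
dL = 1.610000e-05 * 94.8710 * 267.9690 = 0.409302 m
L_final = 95.280302 m

dL = 0.409302 m


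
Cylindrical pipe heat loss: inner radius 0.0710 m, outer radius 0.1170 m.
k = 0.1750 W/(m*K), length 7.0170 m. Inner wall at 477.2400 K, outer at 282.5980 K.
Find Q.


dT = 194.6420 K
ln(ro/ri) = 0.4995
Q = 2*pi*0.1750*7.0170*194.6420 / 0.4995 = 3006.5998 W

3006.5998 W


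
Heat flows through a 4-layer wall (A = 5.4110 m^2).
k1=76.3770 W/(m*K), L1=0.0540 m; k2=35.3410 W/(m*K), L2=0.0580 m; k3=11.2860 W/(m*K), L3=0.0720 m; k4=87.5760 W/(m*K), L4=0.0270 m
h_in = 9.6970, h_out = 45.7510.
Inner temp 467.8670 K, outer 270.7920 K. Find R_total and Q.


R_conv_in = 1/(9.6970*5.4110) = 0.0191
R_1 = 0.0540/(76.3770*5.4110) = 0.0001
R_2 = 0.0580/(35.3410*5.4110) = 0.0003
R_3 = 0.0720/(11.2860*5.4110) = 0.0012
R_4 = 0.0270/(87.5760*5.4110) = 5.6977e-05
R_conv_out = 1/(45.7510*5.4110) = 0.0040
R_total = 0.0248 K/W
Q = 197.0750 / 0.0248 = 7956.9263 W

R_total = 0.0248 K/W, Q = 7956.9263 W


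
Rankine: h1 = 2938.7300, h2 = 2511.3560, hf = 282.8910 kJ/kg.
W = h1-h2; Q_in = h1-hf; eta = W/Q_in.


W = 427.3740 kJ/kg
Q_in = 2655.8390 kJ/kg
eta = 0.1609 = 16.0919%

eta = 16.0919%


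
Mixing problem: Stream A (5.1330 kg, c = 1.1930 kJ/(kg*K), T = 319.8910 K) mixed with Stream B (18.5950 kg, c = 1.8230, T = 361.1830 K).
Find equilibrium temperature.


num = 14202.5353
den = 40.0224
Tf = 354.8651 K

354.8651 K


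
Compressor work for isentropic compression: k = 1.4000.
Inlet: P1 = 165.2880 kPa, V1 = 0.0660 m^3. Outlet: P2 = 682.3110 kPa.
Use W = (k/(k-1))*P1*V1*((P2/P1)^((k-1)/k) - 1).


(k-1)/k = 0.2857
(P2/P1)^exp = 1.4994
W = 3.5000 * 165.2880 * 0.0660 * (1.4994 - 1) = 19.0690 kJ

19.0690 kJ


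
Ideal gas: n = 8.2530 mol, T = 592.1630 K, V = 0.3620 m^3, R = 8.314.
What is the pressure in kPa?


P = nRT/V = 8.2530 * 8.314 * 592.1630 / 0.3620
= 40631.5260 / 0.3620 = 112241.7845 Pa = 112.2418 kPa

112.2418 kPa


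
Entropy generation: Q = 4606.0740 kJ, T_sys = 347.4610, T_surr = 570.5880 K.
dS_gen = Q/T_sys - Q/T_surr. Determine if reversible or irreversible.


dS_sys = 4606.0740/347.4610 = 13.2564 kJ/K
dS_surr = -4606.0740/570.5880 = -8.0725 kJ/K
dS_gen = 13.2564 - 8.0725 = 5.1839 kJ/K (irreversible)

dS_gen = 5.1839 kJ/K, irreversible


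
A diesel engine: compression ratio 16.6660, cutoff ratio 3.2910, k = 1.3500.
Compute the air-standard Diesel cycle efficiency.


r^(k-1) = 2.6770
rc^k = 4.9934
eta = 0.5177 = 51.7677%

51.7677%


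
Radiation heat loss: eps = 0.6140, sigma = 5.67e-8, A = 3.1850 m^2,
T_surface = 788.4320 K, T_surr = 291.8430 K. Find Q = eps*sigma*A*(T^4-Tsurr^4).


T^4 = 3.8642e+11
Tsurr^4 = 7.2543e+09
Q = 0.6140 * 5.67e-8 * 3.1850 * 3.7916e+11 = 42042.3713 W

42042.3713 W


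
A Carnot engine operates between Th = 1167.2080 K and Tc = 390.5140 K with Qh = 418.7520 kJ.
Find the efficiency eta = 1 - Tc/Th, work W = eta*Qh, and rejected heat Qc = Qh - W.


eta = 1 - 390.5140/1167.2080 = 0.6654
W = 0.6654 * 418.7520 = 278.6497 kJ
Qc = 418.7520 - 278.6497 = 140.1023 kJ

eta = 66.5429%, W = 278.6497 kJ, Qc = 140.1023 kJ


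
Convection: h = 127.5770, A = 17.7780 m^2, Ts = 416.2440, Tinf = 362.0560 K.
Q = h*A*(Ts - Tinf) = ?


dT = 54.1880 K
Q = 127.5770 * 17.7780 * 54.1880 = 122901.8469 W

122901.8469 W


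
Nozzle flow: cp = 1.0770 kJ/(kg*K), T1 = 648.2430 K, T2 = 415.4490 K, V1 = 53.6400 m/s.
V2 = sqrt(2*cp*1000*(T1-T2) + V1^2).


dT = 232.7940 K
2*cp*1000*dT = 501438.2760
V1^2 = 2877.2496
V2 = sqrt(504315.5256) = 710.1518 m/s

710.1518 m/s


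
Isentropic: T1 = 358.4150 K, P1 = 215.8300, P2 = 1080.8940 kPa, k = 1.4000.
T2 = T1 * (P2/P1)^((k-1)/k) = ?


(k-1)/k = 0.2857
(P2/P1)^exp = 1.5846
T2 = 358.4150 * 1.5846 = 567.9267 K

567.9267 K


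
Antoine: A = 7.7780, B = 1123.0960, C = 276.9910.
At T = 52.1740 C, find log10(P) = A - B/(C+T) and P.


C+T = 329.1650
B/(C+T) = 3.4120
log10(P) = 7.7780 - 3.4120 = 4.3660
P = 10^4.3660 = 23229.8021 mmHg

23229.8021 mmHg


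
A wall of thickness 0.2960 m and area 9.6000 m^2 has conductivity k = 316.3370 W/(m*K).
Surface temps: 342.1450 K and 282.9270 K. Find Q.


dT = 59.2180 K
Q = 316.3370 * 9.6000 * 59.2180 / 0.2960 = 607551.7124 W

607551.7124 W


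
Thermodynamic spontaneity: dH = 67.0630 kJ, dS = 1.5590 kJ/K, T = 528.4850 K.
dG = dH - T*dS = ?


T*dS = 528.4850 * 1.5590 = 823.9081 kJ
dG = 67.0630 - 823.9081 = -756.8451 kJ (spontaneous)

dG = -756.8451 kJ, spontaneous


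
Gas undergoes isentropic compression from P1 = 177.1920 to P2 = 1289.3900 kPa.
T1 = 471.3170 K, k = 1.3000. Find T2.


(k-1)/k = 0.2308
(P2/P1)^exp = 1.5809
T2 = 471.3170 * 1.5809 = 745.1134 K

745.1134 K


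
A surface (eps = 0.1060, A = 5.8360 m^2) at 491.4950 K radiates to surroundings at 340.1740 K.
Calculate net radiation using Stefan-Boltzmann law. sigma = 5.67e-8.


T^4 = 5.8355e+10
Tsurr^4 = 1.3391e+10
Q = 0.1060 * 5.67e-8 * 5.8360 * 4.4964e+10 = 1577.1374 W

1577.1374 W


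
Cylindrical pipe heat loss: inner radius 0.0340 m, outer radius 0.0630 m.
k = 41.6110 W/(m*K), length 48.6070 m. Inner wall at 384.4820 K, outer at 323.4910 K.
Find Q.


dT = 60.9910 K
ln(ro/ri) = 0.6168
Q = 2*pi*41.6110*48.6070*60.9910 / 0.6168 = 1256684.8889 W

1256684.8889 W


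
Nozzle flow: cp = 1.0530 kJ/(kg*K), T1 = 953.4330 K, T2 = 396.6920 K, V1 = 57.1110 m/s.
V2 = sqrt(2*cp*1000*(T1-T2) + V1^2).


dT = 556.7410 K
2*cp*1000*dT = 1172496.5460
V1^2 = 3261.6663
V2 = sqrt(1175758.2123) = 1084.3239 m/s

1084.3239 m/s


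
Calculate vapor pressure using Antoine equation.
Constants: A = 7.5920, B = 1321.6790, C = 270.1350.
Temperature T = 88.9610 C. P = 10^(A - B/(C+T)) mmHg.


C+T = 359.0960
B/(C+T) = 3.6806
log10(P) = 7.5920 - 3.6806 = 3.9114
P = 10^3.9114 = 8155.0592 mmHg

8155.0592 mmHg


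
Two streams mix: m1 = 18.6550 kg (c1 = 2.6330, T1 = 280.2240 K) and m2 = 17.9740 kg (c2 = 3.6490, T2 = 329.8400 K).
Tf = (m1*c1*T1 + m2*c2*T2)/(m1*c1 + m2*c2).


num = 35397.4724
den = 114.7057
Tf = 308.5937 K

308.5937 K


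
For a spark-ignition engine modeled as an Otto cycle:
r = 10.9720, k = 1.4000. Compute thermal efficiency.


r^(k-1) = 2.6068
eta = 1 - 1/2.6068 = 0.6164 = 61.6394%

61.6394%


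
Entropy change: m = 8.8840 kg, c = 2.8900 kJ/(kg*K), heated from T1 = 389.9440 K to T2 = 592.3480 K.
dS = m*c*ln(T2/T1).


T2/T1 = 1.5191
ln(T2/T1) = 0.4181
dS = 8.8840 * 2.8900 * 0.4181 = 10.7344 kJ/K

10.7344 kJ/K


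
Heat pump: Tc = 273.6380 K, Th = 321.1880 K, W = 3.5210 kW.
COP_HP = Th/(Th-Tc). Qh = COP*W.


COP = 321.1880 / 47.5500 = 6.7547
Qh = 6.7547 * 3.5210 = 23.7834 kW

COP = 6.7547, Qh = 23.7834 kW


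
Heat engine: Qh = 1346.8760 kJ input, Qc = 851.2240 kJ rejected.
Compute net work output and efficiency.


W = 1346.8760 - 851.2240 = 495.6520 kJ
eta = 495.6520 / 1346.8760 = 0.3680 = 36.8001%

W = 495.6520 kJ, eta = 36.8001%


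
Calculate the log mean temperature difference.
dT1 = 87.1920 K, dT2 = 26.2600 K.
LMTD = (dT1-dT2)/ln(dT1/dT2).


dT1/dT2 = 3.3203
ln(dT1/dT2) = 1.2001
LMTD = 60.9320 / 1.2001 = 50.7739 K

50.7739 K


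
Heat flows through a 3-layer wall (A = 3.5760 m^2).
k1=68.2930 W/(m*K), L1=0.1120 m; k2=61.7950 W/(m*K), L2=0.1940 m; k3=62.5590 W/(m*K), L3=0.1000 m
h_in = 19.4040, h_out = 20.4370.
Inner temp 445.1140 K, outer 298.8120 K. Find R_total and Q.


R_conv_in = 1/(19.4040*3.5760) = 0.0144
R_1 = 0.1120/(68.2930*3.5760) = 0.0005
R_2 = 0.1940/(61.7950*3.5760) = 0.0009
R_3 = 0.1000/(62.5590*3.5760) = 0.0004
R_conv_out = 1/(20.4370*3.5760) = 0.0137
R_total = 0.0299 K/W
Q = 146.3020 / 0.0299 = 4896.6100 W

R_total = 0.0299 K/W, Q = 4896.6100 W
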